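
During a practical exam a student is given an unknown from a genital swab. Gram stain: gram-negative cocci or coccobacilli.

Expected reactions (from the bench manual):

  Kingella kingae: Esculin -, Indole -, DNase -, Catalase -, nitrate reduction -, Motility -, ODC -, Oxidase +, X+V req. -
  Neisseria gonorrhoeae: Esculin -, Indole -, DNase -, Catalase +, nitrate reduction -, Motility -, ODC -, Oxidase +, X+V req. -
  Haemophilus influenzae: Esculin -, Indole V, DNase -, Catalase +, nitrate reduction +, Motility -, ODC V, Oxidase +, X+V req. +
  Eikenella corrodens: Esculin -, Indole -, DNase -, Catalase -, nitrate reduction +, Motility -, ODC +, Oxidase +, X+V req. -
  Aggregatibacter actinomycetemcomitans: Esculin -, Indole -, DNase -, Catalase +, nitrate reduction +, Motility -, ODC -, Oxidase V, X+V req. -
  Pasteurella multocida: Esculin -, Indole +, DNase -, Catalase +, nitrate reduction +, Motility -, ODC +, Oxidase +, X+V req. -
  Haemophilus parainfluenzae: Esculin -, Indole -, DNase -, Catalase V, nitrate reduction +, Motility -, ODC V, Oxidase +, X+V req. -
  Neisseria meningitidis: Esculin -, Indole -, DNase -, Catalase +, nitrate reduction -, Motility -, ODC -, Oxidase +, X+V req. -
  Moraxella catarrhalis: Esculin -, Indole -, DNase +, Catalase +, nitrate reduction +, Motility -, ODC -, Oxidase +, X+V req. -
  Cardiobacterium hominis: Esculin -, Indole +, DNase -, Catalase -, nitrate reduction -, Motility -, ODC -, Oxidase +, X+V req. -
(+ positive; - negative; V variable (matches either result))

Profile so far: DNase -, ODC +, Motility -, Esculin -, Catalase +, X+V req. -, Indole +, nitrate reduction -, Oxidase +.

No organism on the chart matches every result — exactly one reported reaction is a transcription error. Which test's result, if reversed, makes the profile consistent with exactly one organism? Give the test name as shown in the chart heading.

nitrate reduction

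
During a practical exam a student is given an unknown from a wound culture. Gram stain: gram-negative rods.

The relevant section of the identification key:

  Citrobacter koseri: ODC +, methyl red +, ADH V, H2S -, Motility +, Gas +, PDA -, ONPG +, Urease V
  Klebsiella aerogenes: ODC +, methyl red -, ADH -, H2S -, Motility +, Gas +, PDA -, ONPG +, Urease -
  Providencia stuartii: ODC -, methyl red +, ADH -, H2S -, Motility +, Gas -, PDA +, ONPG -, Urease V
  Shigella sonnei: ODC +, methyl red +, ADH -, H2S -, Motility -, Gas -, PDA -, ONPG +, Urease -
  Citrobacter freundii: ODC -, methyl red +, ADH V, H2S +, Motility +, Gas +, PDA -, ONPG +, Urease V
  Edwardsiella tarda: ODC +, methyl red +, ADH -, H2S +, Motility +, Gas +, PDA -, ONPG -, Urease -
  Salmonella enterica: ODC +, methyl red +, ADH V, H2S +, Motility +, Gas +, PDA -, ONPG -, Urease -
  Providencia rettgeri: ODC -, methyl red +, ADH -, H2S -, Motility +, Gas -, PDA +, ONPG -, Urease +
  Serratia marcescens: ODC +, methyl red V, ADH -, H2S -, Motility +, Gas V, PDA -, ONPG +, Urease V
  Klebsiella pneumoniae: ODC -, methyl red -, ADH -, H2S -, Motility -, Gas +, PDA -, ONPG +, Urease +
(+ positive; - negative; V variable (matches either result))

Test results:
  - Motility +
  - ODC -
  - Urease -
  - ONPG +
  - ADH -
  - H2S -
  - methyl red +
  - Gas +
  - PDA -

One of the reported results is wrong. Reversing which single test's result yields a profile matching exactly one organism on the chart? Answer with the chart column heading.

H2S

As reported, no row in the chart matches all 9 reactions.
Reversing PDA → still no organism matches.
Reversing ONPG → still no organism matches.
Reversing Motility → still no organism matches.
Reversing methyl red → still no organism matches.
Reversing Gas → still no organism matches.
Reversing Urease → still no organism matches.
Reversing ADH → still no organism matches.
Reversing H2S (to +) → unique match: Citrobacter freundii.
Reversing ODC → 2 organisms match (not unique).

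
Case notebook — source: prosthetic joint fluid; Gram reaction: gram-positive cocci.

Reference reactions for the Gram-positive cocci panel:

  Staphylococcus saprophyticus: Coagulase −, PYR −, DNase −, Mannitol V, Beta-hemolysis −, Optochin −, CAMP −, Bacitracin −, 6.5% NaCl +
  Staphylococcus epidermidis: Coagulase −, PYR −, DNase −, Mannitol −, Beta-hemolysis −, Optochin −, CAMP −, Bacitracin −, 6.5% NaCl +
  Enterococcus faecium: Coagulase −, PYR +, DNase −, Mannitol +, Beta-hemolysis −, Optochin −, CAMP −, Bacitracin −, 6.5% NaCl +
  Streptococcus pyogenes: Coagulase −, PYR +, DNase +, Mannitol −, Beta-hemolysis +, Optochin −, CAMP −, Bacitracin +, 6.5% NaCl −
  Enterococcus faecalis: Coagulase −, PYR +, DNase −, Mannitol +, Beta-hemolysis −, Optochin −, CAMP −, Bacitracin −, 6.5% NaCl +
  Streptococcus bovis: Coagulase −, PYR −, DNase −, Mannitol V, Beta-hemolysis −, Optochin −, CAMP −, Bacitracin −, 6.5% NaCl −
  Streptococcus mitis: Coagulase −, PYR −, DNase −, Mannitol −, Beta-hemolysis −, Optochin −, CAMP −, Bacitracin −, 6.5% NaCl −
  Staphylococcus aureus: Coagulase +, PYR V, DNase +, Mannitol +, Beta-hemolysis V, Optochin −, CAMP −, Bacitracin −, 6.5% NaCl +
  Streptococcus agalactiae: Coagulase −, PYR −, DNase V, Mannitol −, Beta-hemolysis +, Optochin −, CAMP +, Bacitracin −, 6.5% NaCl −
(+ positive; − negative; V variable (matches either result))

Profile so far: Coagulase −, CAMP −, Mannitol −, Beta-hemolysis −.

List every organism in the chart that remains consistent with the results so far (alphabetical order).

Staphylococcus epidermidis, Staphylococcus saprophyticus, Streptococcus bovis, Streptococcus mitis

Beta-hemolysis −: excludes Streptococcus pyogenes, Streptococcus agalactiae — 7 left.
Coagulase −: excludes Staphylococcus aureus — 6 left.
CAMP −: all 6 remaining candidates are consistent.
Mannitol −: excludes Enterococcus faecium, Enterococcus faecalis — 4 left.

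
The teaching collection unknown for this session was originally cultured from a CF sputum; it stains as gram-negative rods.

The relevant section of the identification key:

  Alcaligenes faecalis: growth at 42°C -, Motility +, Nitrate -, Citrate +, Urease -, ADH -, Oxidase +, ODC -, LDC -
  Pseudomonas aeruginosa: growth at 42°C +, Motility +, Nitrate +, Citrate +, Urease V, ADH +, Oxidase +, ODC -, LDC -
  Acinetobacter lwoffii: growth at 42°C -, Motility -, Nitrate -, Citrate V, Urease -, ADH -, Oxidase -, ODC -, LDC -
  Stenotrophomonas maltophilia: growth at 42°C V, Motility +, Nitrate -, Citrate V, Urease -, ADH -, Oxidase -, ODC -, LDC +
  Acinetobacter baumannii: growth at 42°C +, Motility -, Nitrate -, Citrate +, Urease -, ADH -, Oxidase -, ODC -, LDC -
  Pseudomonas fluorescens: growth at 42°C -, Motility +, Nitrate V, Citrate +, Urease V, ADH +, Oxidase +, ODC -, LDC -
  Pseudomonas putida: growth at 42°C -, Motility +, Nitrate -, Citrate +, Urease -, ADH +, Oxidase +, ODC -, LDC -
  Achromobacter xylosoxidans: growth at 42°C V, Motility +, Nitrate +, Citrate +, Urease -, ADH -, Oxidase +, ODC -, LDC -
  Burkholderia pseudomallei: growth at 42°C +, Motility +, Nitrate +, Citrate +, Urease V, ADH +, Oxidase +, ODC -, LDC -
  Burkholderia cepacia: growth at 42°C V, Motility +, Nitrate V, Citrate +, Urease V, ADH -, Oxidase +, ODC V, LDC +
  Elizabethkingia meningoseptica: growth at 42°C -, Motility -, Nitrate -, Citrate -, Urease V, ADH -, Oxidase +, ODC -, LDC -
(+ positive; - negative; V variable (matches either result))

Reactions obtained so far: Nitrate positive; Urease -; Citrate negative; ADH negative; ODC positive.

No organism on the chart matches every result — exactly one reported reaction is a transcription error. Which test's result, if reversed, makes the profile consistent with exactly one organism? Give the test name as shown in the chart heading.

As reported, no row in the chart matches all 5 reactions.
Reversing Nitrate → still no organism matches.
Reversing Urease → still no organism matches.
Reversing Citrate (to +) → unique match: Burkholderia cepacia.
Reversing ADH → still no organism matches.
Reversing ODC → still no organism matches.

Citrate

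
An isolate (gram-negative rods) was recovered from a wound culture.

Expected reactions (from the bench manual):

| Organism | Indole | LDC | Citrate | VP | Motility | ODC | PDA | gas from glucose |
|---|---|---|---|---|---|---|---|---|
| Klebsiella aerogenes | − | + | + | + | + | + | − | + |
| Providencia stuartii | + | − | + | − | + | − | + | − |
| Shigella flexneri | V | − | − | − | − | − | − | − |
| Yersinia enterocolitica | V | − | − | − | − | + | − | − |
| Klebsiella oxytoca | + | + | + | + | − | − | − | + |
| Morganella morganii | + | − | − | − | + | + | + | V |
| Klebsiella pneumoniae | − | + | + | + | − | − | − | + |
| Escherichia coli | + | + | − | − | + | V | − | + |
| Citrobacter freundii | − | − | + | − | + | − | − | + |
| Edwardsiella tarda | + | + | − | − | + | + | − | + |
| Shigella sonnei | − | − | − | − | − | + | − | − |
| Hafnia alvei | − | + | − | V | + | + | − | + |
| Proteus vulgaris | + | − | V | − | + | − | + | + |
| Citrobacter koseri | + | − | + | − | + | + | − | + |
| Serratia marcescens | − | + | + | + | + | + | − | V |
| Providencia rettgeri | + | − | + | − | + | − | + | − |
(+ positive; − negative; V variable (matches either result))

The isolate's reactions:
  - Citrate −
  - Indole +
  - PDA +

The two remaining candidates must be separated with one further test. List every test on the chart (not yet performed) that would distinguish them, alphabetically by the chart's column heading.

ODC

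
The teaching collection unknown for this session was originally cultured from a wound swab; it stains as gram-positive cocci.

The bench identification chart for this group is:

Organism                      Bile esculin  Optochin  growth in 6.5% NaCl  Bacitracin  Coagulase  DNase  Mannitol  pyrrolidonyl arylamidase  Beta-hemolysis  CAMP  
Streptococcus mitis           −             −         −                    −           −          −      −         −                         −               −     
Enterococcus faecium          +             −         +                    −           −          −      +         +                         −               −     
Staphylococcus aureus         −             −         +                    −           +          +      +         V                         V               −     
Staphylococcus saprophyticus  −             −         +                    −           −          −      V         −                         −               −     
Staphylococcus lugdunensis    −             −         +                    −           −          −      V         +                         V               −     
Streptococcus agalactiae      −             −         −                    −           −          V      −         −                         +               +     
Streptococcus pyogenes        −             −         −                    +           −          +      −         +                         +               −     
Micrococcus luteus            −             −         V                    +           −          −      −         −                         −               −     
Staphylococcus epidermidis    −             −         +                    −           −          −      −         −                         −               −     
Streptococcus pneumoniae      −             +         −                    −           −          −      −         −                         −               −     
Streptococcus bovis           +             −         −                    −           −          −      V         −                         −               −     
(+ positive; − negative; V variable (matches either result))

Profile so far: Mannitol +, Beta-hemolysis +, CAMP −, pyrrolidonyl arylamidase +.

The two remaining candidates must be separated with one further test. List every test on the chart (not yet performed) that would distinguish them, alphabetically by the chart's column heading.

Coagulase, DNase

CAMP −: excludes Streptococcus agalactiae — 10 left.
Beta-hemolysis +: excludes 7 organisms — 3 left.
pyrrolidonyl arylamidase +: all 3 remaining candidates are consistent.
Mannitol +: excludes Streptococcus pyogenes — 2 left.
Two candidates remain: Staphylococcus aureus and Staphylococcus lugdunensis.
  Bile esculin: − vs − — same for both, does not separate.
  Optochin: − vs − — same for both, does not separate.
  growth in 6.5% NaCl: + vs + — same for both, does not separate.
  Bacitracin: − vs − — same for both, does not separate.
  Coagulase: Staphylococcus aureus +, Staphylococcus lugdunensis − — discriminates.
  DNase: Staphylococcus aureus +, Staphylococcus lugdunensis − — discriminates.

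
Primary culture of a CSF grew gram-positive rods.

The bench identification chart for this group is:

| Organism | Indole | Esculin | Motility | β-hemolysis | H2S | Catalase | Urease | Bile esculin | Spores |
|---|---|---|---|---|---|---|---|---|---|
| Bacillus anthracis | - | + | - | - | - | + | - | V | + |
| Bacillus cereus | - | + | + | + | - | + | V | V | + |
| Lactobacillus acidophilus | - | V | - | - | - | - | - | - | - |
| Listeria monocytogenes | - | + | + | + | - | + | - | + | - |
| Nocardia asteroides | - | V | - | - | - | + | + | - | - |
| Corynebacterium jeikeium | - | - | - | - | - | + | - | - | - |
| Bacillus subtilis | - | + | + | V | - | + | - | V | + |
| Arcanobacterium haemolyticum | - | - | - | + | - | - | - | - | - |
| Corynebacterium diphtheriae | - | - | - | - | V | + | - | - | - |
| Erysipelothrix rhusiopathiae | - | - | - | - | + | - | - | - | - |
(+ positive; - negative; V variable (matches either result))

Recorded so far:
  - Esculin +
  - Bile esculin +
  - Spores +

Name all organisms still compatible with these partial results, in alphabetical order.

Bacillus anthracis, Bacillus cereus, Bacillus subtilis

Esculin +: excludes Corynebacterium jeikeium, Arcanobacterium haemolyticum, Corynebacterium diphtheriae, Erysipelothrix rhusiopathiae — 6 left.
Spores +: excludes Lactobacillus acidophilus, Listeria monocytogenes, Nocardia asteroides — 3 left.
Bile esculin +: all 3 remaining candidates are consistent.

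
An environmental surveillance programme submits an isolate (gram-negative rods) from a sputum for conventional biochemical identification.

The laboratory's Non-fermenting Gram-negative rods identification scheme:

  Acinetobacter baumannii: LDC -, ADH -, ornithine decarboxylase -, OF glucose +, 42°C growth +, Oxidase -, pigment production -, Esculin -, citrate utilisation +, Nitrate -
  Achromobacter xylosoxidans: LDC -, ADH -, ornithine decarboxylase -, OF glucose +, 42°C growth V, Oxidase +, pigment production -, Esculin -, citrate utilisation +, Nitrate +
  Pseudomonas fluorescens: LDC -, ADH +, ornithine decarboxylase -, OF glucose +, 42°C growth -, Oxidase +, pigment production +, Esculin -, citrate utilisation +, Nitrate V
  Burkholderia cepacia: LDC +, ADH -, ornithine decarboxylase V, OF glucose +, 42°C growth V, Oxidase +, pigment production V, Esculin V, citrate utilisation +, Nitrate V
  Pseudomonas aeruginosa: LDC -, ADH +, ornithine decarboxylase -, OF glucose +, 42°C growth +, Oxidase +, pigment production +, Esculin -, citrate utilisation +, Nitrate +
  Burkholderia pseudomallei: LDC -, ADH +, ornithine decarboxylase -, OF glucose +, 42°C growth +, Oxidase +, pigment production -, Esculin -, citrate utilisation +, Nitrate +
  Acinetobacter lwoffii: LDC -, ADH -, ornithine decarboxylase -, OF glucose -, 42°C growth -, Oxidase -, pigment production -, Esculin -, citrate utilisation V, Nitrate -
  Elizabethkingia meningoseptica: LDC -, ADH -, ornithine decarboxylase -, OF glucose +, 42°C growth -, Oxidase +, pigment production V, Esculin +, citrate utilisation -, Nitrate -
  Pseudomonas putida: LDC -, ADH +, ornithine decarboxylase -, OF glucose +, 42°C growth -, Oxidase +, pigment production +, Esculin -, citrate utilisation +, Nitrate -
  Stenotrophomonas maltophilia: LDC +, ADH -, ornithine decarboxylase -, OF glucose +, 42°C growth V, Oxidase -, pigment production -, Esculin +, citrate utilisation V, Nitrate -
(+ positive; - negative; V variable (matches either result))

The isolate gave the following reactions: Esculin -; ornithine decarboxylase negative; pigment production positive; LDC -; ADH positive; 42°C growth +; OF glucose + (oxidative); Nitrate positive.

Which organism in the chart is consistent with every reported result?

42°C growth +: excludes Pseudomonas fluorescens, Acinetobacter lwoffii, Elizabethkingia meningoseptica, Pseudomonas putida — 6 left.
Nitrate +: excludes Acinetobacter baumannii, Stenotrophomonas maltophilia — 4 left.
ADH +: excludes Achromobacter xylosoxidans, Burkholderia cepacia — 2 left.
ornithine decarboxylase -: all 2 remaining candidates are consistent.
LDC -: all 2 remaining candidates are consistent.
Esculin -: all 2 remaining candidates are consistent.
pigment production +: excludes Burkholderia pseudomallei — 1 left.
OF glucose +: the one remaining candidate is consistent.

Pseudomonas aeruginosa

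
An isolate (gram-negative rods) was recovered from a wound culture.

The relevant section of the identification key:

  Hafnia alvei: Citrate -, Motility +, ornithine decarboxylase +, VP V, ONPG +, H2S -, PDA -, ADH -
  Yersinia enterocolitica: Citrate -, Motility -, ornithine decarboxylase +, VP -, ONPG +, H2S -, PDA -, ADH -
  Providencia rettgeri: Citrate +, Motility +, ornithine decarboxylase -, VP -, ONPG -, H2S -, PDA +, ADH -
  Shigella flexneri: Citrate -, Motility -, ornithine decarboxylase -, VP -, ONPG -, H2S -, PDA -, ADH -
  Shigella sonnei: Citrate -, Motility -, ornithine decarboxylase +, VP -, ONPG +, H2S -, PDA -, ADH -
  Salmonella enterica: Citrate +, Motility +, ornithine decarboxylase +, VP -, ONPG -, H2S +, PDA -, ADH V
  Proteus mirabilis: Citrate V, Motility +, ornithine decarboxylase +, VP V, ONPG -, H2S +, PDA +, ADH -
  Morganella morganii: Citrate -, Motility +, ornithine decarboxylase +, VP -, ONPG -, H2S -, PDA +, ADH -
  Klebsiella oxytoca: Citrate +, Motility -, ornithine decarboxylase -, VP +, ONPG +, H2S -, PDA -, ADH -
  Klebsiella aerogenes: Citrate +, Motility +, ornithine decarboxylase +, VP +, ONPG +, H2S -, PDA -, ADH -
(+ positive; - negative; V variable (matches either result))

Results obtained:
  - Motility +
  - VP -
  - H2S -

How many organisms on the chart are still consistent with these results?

3

H2S -: excludes Salmonella enterica, Proteus mirabilis — 8 left.
Motility +: excludes Yersinia enterocolitica, Shigella flexneri, Shigella sonnei, Klebsiella oxytoca — 4 left.
VP -: excludes Klebsiella aerogenes — 3 left.
Still consistent: Hafnia alvei, Morganella morganii, Providencia rettgeri.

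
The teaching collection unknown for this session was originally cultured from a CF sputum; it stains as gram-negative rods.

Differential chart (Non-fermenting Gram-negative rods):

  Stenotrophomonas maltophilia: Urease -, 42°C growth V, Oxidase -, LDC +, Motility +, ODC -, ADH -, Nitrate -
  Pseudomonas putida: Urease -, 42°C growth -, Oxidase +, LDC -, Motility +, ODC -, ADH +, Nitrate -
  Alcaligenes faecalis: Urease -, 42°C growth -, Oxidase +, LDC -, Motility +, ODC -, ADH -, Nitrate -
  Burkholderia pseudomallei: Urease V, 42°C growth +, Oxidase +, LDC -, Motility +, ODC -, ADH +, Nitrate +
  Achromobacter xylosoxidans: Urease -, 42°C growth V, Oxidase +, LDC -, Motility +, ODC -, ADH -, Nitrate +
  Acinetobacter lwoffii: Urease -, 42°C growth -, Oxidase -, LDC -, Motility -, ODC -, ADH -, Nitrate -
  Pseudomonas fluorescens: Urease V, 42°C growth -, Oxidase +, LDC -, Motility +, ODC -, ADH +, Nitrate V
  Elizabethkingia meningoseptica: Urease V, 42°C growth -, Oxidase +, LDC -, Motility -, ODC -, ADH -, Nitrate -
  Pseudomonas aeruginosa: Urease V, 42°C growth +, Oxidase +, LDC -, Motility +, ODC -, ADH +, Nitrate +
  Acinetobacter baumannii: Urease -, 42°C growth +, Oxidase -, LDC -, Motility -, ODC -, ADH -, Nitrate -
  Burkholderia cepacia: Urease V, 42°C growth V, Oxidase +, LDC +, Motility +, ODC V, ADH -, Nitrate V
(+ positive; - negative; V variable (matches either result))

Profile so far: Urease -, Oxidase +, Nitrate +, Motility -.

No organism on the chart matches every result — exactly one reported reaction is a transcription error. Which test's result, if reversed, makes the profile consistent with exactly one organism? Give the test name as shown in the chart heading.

Nitrate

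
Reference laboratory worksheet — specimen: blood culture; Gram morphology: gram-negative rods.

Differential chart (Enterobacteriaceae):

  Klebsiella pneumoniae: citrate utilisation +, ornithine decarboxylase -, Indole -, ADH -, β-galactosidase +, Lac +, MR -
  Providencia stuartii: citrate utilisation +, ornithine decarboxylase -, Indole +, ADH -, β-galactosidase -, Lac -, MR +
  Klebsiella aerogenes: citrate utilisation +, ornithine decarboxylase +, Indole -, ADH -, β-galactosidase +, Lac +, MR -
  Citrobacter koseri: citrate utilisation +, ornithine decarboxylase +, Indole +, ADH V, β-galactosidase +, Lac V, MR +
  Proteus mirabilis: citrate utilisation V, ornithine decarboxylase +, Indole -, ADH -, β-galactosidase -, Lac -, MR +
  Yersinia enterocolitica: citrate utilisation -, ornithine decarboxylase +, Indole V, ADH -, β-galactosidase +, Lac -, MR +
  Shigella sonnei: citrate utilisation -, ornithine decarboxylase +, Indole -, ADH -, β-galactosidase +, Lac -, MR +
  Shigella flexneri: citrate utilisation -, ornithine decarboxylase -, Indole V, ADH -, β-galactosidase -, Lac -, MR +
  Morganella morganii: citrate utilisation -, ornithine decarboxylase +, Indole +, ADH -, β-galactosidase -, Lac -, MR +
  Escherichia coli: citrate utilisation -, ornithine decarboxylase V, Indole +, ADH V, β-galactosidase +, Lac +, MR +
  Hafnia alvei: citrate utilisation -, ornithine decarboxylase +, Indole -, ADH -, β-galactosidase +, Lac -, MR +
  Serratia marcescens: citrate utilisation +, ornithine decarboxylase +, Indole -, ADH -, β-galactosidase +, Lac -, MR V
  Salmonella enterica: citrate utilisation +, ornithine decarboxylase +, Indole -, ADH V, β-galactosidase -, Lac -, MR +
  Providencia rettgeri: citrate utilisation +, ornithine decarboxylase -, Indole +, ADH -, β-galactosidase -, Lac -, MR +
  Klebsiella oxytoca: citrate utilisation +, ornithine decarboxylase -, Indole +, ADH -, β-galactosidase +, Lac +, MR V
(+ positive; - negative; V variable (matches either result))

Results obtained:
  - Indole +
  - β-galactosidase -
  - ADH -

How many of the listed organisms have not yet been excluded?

ADH -: all 15 remaining candidates are consistent.
β-galactosidase -: excludes 9 organisms — 6 left.
Indole +: excludes Proteus mirabilis, Salmonella enterica — 4 left.
Still consistent: Morganella morganii, Providencia rettgeri, Providencia stuartii, Shigella flexneri.

4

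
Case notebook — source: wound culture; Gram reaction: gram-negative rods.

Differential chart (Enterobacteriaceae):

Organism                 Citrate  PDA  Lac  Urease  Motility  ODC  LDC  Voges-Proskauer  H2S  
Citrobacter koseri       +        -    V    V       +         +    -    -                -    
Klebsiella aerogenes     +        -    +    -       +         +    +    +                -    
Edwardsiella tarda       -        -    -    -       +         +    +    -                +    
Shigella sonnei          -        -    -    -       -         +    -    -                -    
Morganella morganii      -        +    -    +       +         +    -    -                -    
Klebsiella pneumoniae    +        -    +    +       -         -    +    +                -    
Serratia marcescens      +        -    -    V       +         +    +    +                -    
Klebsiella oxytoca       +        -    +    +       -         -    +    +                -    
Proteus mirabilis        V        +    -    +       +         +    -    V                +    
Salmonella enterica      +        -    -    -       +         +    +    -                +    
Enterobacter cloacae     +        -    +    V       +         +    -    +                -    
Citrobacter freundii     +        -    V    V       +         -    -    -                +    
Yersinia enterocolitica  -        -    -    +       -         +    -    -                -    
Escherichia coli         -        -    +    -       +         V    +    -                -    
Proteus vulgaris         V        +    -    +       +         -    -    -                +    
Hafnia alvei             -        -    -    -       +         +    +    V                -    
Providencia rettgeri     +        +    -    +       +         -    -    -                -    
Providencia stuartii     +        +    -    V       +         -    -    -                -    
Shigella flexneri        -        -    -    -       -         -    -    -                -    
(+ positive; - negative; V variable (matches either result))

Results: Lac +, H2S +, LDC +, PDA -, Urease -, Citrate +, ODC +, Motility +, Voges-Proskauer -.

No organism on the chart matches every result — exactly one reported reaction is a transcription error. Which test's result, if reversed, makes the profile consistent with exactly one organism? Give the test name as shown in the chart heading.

Lac

As reported, no row in the chart matches all 9 reactions.
Reversing Urease → still no organism matches.
Reversing H2S → still no organism matches.
Reversing PDA → still no organism matches.
Reversing ODC → still no organism matches.
Reversing Citrate → still no organism matches.
Reversing Motility → still no organism matches.
Reversing Voges-Proskauer → still no organism matches.
Reversing Lac (to -) → unique match: Salmonella enterica.
Reversing LDC → still no organism matches.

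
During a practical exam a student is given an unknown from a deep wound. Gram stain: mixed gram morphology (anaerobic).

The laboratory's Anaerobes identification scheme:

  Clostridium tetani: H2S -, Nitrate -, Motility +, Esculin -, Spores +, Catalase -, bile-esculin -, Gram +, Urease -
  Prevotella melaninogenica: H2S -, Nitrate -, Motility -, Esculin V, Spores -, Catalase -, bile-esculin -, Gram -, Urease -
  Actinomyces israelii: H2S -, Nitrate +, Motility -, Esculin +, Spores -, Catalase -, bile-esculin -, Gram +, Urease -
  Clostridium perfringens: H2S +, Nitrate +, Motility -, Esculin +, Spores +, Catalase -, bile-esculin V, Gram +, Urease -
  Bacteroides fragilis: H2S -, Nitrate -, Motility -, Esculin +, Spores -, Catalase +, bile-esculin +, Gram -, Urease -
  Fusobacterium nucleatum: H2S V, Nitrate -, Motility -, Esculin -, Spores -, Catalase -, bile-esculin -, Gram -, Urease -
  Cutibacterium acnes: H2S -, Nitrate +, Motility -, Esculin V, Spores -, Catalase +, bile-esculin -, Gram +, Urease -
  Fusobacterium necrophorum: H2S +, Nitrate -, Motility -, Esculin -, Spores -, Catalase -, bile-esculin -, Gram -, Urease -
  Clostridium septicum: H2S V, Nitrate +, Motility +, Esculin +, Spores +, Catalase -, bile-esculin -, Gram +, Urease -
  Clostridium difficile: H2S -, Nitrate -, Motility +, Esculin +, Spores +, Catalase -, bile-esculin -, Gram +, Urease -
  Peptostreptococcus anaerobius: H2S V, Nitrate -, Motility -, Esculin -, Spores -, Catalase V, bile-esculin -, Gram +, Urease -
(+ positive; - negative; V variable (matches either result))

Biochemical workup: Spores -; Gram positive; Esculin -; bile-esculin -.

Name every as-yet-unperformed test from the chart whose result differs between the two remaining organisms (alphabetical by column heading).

Esculin -: excludes 5 organisms — 6 left.
bile-esculin -: all 6 remaining candidates are consistent.
Gram +: excludes Prevotella melaninogenica, Fusobacterium nucleatum, Fusobacterium necrophorum — 3 left.
Spores -: excludes Clostridium tetani — 2 left.
Two candidates remain: Cutibacterium acnes and Peptostreptococcus anaerobius.
  H2S: - vs V — variable for at least one, does not separate.
  Nitrate: Cutibacterium acnes +, Peptostreptococcus anaerobius - — discriminates.
  Motility: - vs - — same for both, does not separate.
  Catalase: + vs V — variable for at least one, does not separate.
  Urease: - vs - — same for both, does not separate.

Nitrate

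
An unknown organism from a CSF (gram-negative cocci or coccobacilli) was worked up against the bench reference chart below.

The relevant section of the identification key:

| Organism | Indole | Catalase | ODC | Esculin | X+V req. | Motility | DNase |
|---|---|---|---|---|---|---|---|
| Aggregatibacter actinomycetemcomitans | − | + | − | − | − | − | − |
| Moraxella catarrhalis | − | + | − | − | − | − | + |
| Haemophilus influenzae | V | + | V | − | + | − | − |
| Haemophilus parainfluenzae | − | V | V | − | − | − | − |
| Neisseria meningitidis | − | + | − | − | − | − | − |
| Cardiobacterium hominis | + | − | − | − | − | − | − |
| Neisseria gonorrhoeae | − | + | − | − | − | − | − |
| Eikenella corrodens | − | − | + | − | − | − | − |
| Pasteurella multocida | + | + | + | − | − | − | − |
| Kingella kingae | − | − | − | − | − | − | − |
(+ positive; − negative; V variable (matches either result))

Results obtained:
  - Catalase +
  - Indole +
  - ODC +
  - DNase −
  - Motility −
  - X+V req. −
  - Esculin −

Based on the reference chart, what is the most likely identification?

Indole +: excludes 7 organisms — 3 left.
X+V req. −: excludes Haemophilus influenzae — 2 left.
DNase −: all 2 remaining candidates are consistent.
Catalase +: excludes Cardiobacterium hominis — 1 left.
Motility −: the one remaining candidate is consistent.
ODC +: the one remaining candidate is consistent.
Esculin −: the one remaining candidate is consistent.

Pasteurella multocida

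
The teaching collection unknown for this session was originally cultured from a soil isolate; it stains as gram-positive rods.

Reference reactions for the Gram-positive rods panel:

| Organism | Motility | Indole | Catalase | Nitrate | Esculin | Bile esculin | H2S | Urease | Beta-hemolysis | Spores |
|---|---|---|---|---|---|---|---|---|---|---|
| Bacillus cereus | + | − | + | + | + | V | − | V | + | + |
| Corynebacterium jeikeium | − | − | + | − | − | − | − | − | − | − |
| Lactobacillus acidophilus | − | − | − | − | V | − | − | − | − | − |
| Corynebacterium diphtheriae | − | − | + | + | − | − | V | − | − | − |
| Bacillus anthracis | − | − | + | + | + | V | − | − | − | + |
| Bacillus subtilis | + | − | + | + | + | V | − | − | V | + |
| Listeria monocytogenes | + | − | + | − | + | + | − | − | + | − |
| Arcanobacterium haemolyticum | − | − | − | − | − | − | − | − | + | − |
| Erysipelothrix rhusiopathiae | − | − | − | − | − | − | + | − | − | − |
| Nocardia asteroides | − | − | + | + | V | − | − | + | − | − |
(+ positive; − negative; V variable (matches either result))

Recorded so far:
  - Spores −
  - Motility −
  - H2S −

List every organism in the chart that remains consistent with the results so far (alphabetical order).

Arcanobacterium haemolyticum, Corynebacterium diphtheriae, Corynebacterium jeikeium, Lactobacillus acidophilus, Nocardia asteroides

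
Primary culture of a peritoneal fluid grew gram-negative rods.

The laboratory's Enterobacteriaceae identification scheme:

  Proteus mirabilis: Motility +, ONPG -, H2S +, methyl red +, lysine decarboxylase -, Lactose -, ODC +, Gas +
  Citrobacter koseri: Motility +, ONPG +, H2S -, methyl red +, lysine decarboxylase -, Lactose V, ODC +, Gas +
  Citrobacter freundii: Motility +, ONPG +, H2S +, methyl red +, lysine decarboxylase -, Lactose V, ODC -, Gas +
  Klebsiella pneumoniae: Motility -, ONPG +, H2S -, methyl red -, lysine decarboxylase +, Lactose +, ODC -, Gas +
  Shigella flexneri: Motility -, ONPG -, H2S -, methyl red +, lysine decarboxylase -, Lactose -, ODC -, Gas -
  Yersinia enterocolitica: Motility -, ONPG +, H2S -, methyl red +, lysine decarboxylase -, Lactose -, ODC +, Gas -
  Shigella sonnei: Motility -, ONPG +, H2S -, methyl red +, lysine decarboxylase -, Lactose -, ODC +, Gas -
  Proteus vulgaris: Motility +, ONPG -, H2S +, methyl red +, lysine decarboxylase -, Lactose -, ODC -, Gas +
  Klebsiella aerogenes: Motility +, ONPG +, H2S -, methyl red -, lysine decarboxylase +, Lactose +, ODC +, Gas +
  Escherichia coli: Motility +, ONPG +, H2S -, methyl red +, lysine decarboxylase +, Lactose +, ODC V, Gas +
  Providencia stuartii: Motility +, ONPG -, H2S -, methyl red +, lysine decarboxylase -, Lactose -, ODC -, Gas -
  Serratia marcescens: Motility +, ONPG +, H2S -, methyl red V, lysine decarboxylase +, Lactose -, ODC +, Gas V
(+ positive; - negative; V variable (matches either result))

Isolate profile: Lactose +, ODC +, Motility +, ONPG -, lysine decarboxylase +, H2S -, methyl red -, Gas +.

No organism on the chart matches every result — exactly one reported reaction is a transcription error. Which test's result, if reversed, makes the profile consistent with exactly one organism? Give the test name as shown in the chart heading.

ONPG

As reported, no row in the chart matches all 8 reactions.
Reversing ODC → still no organism matches.
Reversing Lactose → still no organism matches.
Reversing Gas → still no organism matches.
Reversing lysine decarboxylase → still no organism matches.
Reversing ONPG (to +) → unique match: Klebsiella aerogenes.
Reversing methyl red → still no organism matches.
Reversing Motility → still no organism matches.
Reversing H2S → still no organism matches.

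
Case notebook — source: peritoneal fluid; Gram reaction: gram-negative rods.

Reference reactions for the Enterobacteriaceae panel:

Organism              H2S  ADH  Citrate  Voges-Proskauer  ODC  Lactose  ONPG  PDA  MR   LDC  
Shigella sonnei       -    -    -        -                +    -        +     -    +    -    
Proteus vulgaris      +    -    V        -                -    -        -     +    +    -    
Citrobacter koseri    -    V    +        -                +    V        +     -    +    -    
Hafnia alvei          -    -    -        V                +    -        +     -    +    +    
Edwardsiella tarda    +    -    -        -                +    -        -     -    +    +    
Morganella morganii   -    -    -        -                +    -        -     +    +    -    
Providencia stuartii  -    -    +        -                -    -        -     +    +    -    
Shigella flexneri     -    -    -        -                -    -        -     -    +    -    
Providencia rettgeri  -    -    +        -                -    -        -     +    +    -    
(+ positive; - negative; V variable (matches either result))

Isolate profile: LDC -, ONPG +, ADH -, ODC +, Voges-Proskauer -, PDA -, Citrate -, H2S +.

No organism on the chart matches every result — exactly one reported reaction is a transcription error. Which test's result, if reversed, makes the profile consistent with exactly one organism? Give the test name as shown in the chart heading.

H2S

As reported, no row in the chart matches all 8 reactions.
Reversing LDC → still no organism matches.
Reversing ONPG → still no organism matches.
Reversing Voges-Proskauer → still no organism matches.
Reversing H2S (to -) → unique match: Shigella sonnei.
Reversing PDA → still no organism matches.
Reversing Citrate → still no organism matches.
Reversing ADH → still no organism matches.
Reversing ODC → still no organism matches.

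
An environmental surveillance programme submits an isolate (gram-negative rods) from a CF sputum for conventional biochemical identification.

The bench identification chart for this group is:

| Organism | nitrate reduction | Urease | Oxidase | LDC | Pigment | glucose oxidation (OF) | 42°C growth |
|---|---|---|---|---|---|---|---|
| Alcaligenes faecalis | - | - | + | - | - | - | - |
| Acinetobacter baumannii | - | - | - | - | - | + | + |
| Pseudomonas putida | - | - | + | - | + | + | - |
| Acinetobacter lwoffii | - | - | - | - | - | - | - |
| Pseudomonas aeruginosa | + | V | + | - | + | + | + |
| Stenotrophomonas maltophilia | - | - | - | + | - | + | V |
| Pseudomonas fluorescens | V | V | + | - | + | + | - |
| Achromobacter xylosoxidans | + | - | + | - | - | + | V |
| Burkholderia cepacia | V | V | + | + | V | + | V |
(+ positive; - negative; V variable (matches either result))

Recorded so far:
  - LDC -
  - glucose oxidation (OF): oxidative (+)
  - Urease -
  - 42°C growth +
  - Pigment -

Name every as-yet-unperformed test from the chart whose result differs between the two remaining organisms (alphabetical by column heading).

nitrate reduction, Oxidase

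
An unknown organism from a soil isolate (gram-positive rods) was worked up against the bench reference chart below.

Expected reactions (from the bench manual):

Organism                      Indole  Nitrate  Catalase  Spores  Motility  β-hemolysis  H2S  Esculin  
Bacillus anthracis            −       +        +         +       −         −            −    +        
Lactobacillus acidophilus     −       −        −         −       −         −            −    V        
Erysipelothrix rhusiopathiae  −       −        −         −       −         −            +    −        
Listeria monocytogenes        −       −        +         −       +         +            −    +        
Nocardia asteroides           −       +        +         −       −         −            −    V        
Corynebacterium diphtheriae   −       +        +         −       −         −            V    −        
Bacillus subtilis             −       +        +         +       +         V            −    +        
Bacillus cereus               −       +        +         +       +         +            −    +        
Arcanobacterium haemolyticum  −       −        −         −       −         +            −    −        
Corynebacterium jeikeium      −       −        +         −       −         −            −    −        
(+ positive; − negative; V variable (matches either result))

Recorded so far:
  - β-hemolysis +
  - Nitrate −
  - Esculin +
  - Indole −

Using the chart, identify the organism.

Listeria monocytogenes

Indole −: all 10 remaining candidates are consistent.
β-hemolysis +: excludes 6 organisms — 4 left.
Esculin +: excludes Arcanobacterium haemolyticum — 3 left.
Nitrate −: excludes Bacillus subtilis, Bacillus cereus — 1 left.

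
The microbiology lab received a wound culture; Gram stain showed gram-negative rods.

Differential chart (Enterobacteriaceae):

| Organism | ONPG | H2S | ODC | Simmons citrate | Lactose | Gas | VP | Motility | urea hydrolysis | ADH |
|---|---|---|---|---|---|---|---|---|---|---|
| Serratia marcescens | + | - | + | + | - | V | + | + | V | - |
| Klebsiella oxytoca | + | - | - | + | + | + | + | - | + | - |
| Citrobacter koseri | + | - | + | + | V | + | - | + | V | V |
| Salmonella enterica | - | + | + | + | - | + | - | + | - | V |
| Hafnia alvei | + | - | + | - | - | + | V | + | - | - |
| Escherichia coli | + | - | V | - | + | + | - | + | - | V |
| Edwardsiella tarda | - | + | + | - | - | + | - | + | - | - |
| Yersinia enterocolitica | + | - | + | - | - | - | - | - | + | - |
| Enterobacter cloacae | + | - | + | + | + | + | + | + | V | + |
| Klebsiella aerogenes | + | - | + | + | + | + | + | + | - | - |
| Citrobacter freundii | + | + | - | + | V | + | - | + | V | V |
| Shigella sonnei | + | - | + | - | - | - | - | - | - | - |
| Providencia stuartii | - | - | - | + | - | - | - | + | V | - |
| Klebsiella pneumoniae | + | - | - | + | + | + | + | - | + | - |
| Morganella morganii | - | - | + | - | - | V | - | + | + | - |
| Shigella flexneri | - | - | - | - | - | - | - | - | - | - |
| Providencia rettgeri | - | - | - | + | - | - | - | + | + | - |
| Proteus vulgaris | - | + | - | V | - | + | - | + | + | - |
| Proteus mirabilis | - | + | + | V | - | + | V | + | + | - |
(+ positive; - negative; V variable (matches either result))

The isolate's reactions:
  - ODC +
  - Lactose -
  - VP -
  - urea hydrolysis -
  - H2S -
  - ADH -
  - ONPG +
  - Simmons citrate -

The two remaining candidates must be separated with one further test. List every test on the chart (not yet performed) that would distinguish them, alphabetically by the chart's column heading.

ONPG +: excludes 8 organisms — 11 left.
VP -: excludes 5 organisms — 6 left.
urea hydrolysis -: excludes Yersinia enterocolitica — 5 left.
Lactose -: excludes Escherichia coli — 4 left.
ADH -: all 4 remaining candidates are consistent.
ODC +: excludes Citrobacter freundii — 3 left.
H2S -: all 3 remaining candidates are consistent.
Simmons citrate -: excludes Citrobacter koseri — 2 left.
Two candidates remain: Hafnia alvei and Shigella sonnei.
  Gas: Hafnia alvei +, Shigella sonnei - — discriminates.
  Motility: Hafnia alvei +, Shigella sonnei - — discriminates.

Gas, Motility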